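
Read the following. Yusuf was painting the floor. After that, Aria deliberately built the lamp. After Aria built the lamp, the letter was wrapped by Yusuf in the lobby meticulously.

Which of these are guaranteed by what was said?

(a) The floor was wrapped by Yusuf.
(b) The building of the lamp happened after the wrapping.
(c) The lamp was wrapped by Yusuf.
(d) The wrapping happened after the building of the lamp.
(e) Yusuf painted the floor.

(a) Not entailed — Yusuf wrapped the letter, not the floor; the floor belongs to the painting event.
(b) Not entailed — the narrative places the building before the wrapping, not after.
(c) Not entailed — Yusuf wrapped the letter, not the lamp; the lamp belongs to the building event.
(d) Entailed — the narrative places the building before the wrapping.
(e) Not entailed — 'was painting' is progressive on an accomplishment; it does not entail the completed 'painted'.

(d)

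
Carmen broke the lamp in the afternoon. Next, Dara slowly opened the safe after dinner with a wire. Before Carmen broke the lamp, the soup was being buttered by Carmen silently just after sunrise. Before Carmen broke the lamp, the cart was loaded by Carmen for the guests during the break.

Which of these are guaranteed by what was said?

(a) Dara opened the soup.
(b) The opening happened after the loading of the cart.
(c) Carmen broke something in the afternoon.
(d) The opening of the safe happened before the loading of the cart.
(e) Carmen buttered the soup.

(b), (c)

(a) Not entailed — Dara opened the safe, not the soup; the soup belongs to the buttering event.
(b) Entailed — the narrative places the loading before the opening.
(c) Entailed — the original entails any weakening of itself; this just generalizes the patient.
(d) Not entailed — the narrative places the loading before the opening, not after.
(e) Not entailed — 'was buttering' is progressive on an accomplishment; it does not entail the completed 'buttered'.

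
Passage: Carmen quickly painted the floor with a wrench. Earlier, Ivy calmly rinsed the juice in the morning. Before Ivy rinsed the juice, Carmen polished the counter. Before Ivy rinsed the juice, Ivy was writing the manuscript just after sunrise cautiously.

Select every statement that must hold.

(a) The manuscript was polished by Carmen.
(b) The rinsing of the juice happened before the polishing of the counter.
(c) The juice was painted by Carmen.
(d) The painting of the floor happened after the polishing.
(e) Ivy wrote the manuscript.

(a) Not entailed — Carmen polished the counter, not the manuscript; the manuscript belongs to the writing event.
(b) Not entailed — the narrative places the polishing before the rinsing, not after.
(c) Not entailed — Carmen painted the floor, not the juice; the juice belongs to the rinsing event.
(d) Entailed — the narrative places the polishing before the painting.
(e) Not entailed — 'was writing' is progressive on an accomplishment; it does not entail the completed 'wrote'.

(d)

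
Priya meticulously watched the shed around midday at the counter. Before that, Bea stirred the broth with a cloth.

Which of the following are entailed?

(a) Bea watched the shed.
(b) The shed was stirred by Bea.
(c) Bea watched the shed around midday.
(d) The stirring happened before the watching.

(a) Not entailed — the passage has Priya watching the shed, not Bea.
(b) Not entailed — Bea stirred the broth, not the shed; the shed belongs to the watching event.
(c) Not entailed — the passage has Priya watching the shed, not Bea.
(d) Entailed — the narrative places the stirring before the watching.

(d)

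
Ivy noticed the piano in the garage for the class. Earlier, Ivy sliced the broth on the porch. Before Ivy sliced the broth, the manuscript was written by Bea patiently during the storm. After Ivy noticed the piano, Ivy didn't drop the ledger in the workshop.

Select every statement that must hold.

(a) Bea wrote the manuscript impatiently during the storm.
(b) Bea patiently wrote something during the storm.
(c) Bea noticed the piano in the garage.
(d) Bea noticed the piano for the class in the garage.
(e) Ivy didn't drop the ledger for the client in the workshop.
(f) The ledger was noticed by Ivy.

(b), (e)

(a) Not entailed — 'impatiently' adds a manner not in (and inconsistent with) the original.
(b) Entailed — every conjunct here is already in the original writing event.
(c) Not entailed — the passage has Ivy noticing the piano, not Bea.
(d) Not entailed — the passage has Ivy noticing the piano, not Bea.
(e) Entailed — under negation, adding a further restriction is entailed: if no such dropping event occurred, none occurred for the client either.
(f) Not entailed — Ivy noticed the piano, not the ledger; the ledger belongs to the dropping event.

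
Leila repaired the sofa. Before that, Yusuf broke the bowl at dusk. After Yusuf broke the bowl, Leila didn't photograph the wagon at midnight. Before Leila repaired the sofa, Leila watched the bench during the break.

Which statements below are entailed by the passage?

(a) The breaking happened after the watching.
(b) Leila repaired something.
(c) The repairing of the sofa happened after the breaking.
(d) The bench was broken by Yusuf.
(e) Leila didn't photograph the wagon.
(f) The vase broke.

(a) Not entailed — the narrative doesn't order the watching relative to the breaking.
(b) Entailed — this follows by dropping conjuncts from the repairing event's description.
(c) Entailed — the narrative places the breaking before the repairing.
(d) Not entailed — Yusuf broke the bowl, not the bench; the bench belongs to the watching event.
(e) Not entailed — dropping 'at midnight' under negation is not valid — the original leaves open that Leila photographed the wagon some other way.
(f) Not entailed — the bowl is what broke, not the vase.

(b), (c)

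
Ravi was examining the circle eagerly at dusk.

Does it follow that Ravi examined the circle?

yes

'examine' is atelic; if Ravi was examining the circle, then Ravi examined the circle (for some time).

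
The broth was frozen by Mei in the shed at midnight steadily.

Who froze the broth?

'Mei' marks the agent of the freezing event.

Mei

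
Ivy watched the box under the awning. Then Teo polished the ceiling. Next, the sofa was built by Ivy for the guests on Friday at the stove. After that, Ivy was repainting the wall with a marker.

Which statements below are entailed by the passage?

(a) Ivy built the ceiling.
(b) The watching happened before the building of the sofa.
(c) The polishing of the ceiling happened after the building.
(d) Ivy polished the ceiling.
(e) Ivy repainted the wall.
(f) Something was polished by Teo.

(b), (f)

(a) Not entailed — Ivy built the sofa, not the ceiling; the ceiling belongs to the polishing event.
(b) Entailed — the narrative places the watching before the building.
(c) Not entailed — the narrative places the polishing before the building, not after.
(d) Not entailed — the passage has Teo polishing the ceiling, not Ivy.
(e) Not entailed — 'was repainting' is progressive on an accomplishment; it does not entail the completed 'repainted'.
(f) Entailed — this follows by dropping conjuncts from the polishing event's description.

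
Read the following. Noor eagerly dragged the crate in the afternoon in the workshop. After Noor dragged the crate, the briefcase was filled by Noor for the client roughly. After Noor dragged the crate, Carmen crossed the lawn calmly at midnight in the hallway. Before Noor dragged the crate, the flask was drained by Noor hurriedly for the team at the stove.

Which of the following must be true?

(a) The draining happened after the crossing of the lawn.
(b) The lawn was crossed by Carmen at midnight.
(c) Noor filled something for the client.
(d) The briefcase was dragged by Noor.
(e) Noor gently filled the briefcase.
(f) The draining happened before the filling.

(b), (c), (f)

(a) Not entailed — the narrative places the draining before the crossing, not after.
(b) Entailed — dropping 'calmly', 'in the hallway' leaves a sub-description the original still satisfies.
(c) Entailed — the original entails any weakening of itself; this just drops 'roughly' and generalizes the patient.
(d) Not entailed — Noor dragged the crate, not the briefcase; the briefcase belongs to the filling event.
(e) Not entailed — 'gently' adds a manner not in (and inconsistent with) the original.
(f) Entailed — the narrative places the draining before the filling.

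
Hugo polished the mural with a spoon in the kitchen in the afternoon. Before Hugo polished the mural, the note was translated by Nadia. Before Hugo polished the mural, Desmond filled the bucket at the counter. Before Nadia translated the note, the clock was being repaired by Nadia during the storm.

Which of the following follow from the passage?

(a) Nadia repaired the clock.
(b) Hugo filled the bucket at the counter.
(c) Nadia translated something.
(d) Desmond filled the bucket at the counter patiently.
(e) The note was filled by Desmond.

(a) Not entailed — 'was repairing' is progressive on an accomplishment; it does not entail the completed 'repaired'.
(b) Not entailed — the passage has Desmond filling the bucket, not Hugo.
(c) Entailed — generalizing the patient leaves a sub-description the original still satisfies.
(d) Not entailed — 'patiently' adds information not in the original event.
(e) Not entailed — Desmond filled the bucket, not the note; the note belongs to the translating event.

(c)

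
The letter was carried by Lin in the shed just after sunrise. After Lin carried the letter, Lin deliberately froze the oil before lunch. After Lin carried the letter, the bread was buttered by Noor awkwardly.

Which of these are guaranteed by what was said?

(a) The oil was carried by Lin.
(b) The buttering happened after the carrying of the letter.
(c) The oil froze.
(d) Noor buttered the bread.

(b), (c), (d)

(a) Not entailed — Lin carried the letter, not the oil; the oil belongs to the freezing event.
(b) Entailed — the narrative places the carrying before the buttering.
(c) Entailed — 'Lin froze the oil' is causative; it entails the inchoative 'the oil froze'.
(d) Entailed — every conjunct here is already in the original buttering event.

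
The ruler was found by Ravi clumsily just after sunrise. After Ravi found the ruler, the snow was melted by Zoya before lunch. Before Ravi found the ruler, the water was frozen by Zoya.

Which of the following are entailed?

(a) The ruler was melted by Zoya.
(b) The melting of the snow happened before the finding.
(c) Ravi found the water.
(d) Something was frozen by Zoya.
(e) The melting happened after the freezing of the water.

(d), (e)

(a) Not entailed — Zoya melted the snow, not the ruler; the ruler belongs to the finding event.
(b) Not entailed — the narrative places the finding before the melting, not after.
(c) Not entailed — Ravi found the ruler, not the water; the water belongs to the freezing event.
(d) Entailed — generalizing the patient leaves a sub-description the original still satisfies.
(e) Entailed — the narrative places the freezing before the melting.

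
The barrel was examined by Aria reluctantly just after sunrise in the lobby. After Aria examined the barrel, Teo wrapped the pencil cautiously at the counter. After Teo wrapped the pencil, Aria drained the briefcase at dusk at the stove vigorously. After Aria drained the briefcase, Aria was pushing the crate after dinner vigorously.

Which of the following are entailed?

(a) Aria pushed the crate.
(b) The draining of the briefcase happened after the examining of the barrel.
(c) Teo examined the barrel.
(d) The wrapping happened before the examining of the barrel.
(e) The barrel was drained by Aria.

(a), (b)

(a) Entailed — 'push' is an activity; 'was pushing' entails that some pushing happened, so 'pushed' holds.
(b) Entailed — the narrative places the examining before the draining.
(c) Not entailed — the passage has Aria examining the barrel, not Teo.
(d) Not entailed — the narrative places the examining before the wrapping, not after.
(e) Not entailed — Aria drained the briefcase, not the barrel; the barrel belongs to the examining event.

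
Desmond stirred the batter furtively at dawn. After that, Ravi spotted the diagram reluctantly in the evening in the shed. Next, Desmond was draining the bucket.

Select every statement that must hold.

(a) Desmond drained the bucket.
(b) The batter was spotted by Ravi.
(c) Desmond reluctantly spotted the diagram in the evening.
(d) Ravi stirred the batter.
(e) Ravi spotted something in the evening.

(a) Not entailed — 'was draining' is progressive on an accomplishment; it does not entail the completed 'drained'.
(b) Not entailed — Ravi spotted the diagram, not the batter; the batter belongs to the stirring event.
(c) Not entailed — the passage has Ravi spotting the diagram, not Desmond.
(d) Not entailed — the passage has Desmond stirring the batter, not Ravi.
(e) Entailed — dropping 'reluctantly', 'in the shed' and generalizing the patient leaves a sub-description the original still satisfies.

(e)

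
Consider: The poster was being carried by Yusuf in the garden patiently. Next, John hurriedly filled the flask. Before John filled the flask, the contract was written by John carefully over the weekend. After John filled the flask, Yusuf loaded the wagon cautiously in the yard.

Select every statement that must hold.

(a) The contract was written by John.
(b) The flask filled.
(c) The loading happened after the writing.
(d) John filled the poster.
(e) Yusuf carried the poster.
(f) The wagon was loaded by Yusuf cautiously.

(a), (b), (c), (e), (f)

(a) Entailed — the original entails any weakening of itself; this just drops 'over the weekend', 'carefully'.
(b) Entailed — 'John filled the flask' is causative; it entails the inchoative 'the flask filled'.
(c) Entailed — the narrative places the writing before the loading.
(d) Not entailed — John filled the flask, not the poster; the poster belongs to the carrying event.
(e) Entailed — 'carry' is an activity; 'was carrying' entails that some carrying happened, so 'carried' holds.
(f) Entailed — dropping 'in the yard' leaves a sub-description the original still satisfies.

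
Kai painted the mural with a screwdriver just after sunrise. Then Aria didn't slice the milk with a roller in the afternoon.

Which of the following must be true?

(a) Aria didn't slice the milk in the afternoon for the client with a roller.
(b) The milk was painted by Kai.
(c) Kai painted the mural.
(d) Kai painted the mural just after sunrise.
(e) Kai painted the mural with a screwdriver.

(a) Entailed — under negation, adding a further restriction is entailed: if no such slicing event occurred, none occurred for the client either.
(b) Not entailed — Kai painted the mural, not the milk; the milk belongs to the slicing event.
(c) Entailed — this follows by dropping conjuncts from the painting event's description.
(d) Entailed — every conjunct here is already in the original painting event.
(e) Entailed — every conjunct here is already in the original painting event.

(a), (c), (d), (e)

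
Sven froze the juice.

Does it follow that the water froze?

Nothing is said about any water; only the juice is affected.

no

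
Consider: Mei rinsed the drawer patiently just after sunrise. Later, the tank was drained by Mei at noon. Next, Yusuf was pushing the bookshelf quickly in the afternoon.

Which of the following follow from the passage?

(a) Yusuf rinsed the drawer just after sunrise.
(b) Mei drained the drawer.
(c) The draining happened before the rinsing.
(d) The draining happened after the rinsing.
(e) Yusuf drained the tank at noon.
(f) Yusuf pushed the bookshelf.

(d), (f)

(a) Not entailed — the passage has Mei rinsing the drawer, not Yusuf.
(b) Not entailed — Mei drained the tank, not the drawer; the drawer belongs to the rinsing event.
(c) Not entailed — the narrative places the rinsing before the draining, not after.
(d) Entailed — the narrative places the rinsing before the draining.
(e) Not entailed — the passage has Mei draining the tank, not Yusuf.
(f) Entailed — 'push' is an activity; 'was pushing' entails that some pushing happened, so 'pushed' holds.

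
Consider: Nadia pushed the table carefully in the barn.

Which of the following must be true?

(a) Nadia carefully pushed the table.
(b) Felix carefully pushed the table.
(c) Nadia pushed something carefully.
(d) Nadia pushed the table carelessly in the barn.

(a), (c)

(a) Entailed — this follows by dropping conjuncts from the pushing event's description.
(b) Not entailed — the passage has Nadia pushing the table, not Felix.
(c) Entailed — dropping 'in the barn' and generalizing the patient leaves a sub-description the original still satisfies.
(d) Not entailed — 'carelessly' adds a manner not in (and inconsistent with) the original.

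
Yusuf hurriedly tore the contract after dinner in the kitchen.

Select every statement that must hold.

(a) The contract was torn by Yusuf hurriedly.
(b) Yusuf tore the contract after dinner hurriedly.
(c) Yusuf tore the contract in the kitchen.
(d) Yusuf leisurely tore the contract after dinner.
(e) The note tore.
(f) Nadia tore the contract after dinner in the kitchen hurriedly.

(a) Entailed — dropping 'after dinner', 'in the kitchen' leaves a sub-description the original still satisfies.
(b) Entailed — dropping 'in the kitchen' leaves a sub-description the original still satisfies.
(c) Entailed — the original entails any weakening of itself; this just drops 'after dinner', 'hurriedly'.
(d) Not entailed — 'leisurely' adds a manner not in (and inconsistent with) the original.
(e) Not entailed — the contract is what tore, not the note.
(f) Not entailed — the passage has Yusuf tearing the contract, not Nadia.

(a), (b), (c)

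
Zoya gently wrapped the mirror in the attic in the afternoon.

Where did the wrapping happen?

'in the attic' marks the location of the wrapping event.

in the attic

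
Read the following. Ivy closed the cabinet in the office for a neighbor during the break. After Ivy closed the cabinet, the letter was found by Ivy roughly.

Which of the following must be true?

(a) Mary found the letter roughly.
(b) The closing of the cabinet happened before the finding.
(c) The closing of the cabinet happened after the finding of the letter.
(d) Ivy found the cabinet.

(a) Not entailed — the passage has Ivy finding the letter, not Mary.
(b) Entailed — the narrative places the closing before the finding.
(c) Not entailed — the narrative places the closing before the finding, not after.
(d) Not entailed — Ivy found the letter, not the cabinet; the cabinet belongs to the closing event.

(b)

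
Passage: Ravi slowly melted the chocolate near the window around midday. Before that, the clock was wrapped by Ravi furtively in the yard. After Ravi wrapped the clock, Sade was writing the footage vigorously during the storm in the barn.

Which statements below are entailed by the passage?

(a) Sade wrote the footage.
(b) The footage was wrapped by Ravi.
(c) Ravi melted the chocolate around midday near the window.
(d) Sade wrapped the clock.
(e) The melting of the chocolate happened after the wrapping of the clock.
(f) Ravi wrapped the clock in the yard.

(c), (e), (f)

(a) Not entailed — 'was writing' is progressive on an accomplishment; it does not entail the completed 'wrote'.
(b) Not entailed — Ravi wrapped the clock, not the footage; the footage belongs to the writing event.
(c) Entailed — the original entails any weakening of itself; this just drops 'slowly'.
(d) Not entailed — the passage has Ravi wrapping the clock, not Sade.
(e) Entailed — the narrative places the wrapping before the melting.
(f) Entailed — dropping 'furtively' leaves a sub-description the original still satisfies.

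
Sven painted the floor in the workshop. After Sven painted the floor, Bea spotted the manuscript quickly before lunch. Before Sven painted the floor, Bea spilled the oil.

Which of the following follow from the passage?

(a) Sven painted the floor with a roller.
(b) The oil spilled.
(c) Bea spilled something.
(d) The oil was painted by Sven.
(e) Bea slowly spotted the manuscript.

(a) Not entailed — 'with a roller' adds information not in the original event.
(b) Entailed — 'Bea spilled the oil' is causative; it entails the inchoative 'the oil spilled'.
(c) Entailed — every conjunct here is already in the original spilling event.
(d) Not entailed — Sven painted the floor, not the oil; the oil belongs to the spilling event.
(e) Not entailed — 'slowly' adds a manner not in (and inconsistent with) the original.

(b), (c)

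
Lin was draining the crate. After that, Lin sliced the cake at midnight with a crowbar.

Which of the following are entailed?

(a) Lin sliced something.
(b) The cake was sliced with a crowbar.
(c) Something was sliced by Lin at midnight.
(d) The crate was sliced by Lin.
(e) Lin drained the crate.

(a), (b), (c)

(a) Entailed — every conjunct here is already in the original slicing event.
(b) Entailed — dropping 'at midnight' and generalizing the agent leaves a sub-description the original still satisfies.
(c) Entailed — this follows by dropping conjuncts from the slicing event's description.
(d) Not entailed — Lin sliced the cake, not the crate; the crate belongs to the draining event.
(e) Not entailed — 'was draining' is progressive on an accomplishment; it does not entail the completed 'drained'.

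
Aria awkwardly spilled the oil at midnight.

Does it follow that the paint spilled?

no

Nothing is said about any paint; only the oil is affected.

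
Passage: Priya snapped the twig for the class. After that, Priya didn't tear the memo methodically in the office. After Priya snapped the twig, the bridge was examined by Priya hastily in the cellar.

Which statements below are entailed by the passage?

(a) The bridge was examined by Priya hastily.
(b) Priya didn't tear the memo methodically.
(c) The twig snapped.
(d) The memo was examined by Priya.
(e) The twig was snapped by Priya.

(a) Entailed — dropping 'in the cellar' leaves a sub-description the original still satisfies.
(b) Not entailed — dropping 'in the office' under negation is not valid — the original leaves open that Priya tore the memo some other way.
(c) Entailed — 'Priya snapped the twig' is causative; it entails the inchoative 'the twig snapped'.
(d) Not entailed — Priya examined the bridge, not the memo; the memo belongs to the tearing event.
(e) Entailed — this follows by dropping conjuncts from the snapping event's description.

(a), (c), (e)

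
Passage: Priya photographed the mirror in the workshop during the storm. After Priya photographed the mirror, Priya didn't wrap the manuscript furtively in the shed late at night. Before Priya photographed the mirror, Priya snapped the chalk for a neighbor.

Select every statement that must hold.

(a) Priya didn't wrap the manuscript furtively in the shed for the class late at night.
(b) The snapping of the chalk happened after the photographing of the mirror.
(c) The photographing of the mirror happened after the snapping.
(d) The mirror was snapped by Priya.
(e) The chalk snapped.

(a), (c), (e)

(a) Entailed — under negation, adding a further restriction is entailed: if no such wrapping event occurred, none occurred for the class either.
(b) Not entailed — the narrative places the snapping before the photographing, not after.
(c) Entailed — the narrative places the snapping before the photographing.
(d) Not entailed — Priya snapped the chalk, not the mirror; the mirror belongs to the photographing event.
(e) Entailed — 'Priya snapped the chalk' is causative; it entails the inchoative 'the chalk snapped'.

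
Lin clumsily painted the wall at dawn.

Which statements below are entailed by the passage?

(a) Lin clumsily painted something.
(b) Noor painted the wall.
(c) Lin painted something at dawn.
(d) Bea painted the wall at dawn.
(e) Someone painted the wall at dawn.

(a), (c), (e)

(a) Entailed — this follows by dropping conjuncts from the painting event's description.
(b) Not entailed — the passage has Lin painting the wall, not Noor.
(c) Entailed — dropping 'clumsily' and generalizing the patient leaves a sub-description the original still satisfies.
(d) Not entailed — the passage has Lin painting the wall, not Bea.
(e) Entailed — dropping 'clumsily' and generalizing the agent leaves a sub-description the original still satisfies.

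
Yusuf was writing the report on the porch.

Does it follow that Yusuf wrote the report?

'was writing' is progressive; for an accomplishment like 'write the report', it doesn't entail completion.

no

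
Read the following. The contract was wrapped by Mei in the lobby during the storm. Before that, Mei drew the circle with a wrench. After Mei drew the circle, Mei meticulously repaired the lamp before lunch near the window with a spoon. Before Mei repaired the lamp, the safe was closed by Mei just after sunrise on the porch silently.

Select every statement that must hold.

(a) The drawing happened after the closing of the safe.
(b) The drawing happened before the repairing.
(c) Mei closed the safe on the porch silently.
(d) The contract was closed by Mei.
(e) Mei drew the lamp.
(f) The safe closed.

(b), (c), (f)

(a) Not entailed — the narrative doesn't order the closing relative to the drawing.
(b) Entailed — the narrative places the drawing before the repairing.
(c) Entailed — the original entails any weakening of itself; this just drops 'just after sunrise'.
(d) Not entailed — Mei closed the safe, not the contract; the contract belongs to the wrapping event.
(e) Not entailed — Mei drew the circle, not the lamp; the lamp belongs to the repairing event.
(f) Entailed — 'Mei closed the safe' is causative; it entails the inchoative 'the safe closed'.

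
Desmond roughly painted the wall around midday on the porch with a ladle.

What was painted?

'the wall' marks the patient of the painting event.

the wall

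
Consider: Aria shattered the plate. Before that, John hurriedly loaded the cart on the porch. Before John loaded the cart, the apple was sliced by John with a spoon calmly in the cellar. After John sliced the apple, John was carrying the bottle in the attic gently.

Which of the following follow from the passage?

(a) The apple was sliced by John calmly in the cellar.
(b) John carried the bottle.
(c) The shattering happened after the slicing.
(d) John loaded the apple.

(a), (b), (c)

(a) Entailed — every conjunct here is already in the original slicing event.
(b) Entailed — 'carry' is an activity; 'was carrying' entails that some carrying happened, so 'carried' holds.
(c) Entailed — the narrative places the slicing before the shattering.
(d) Not entailed — John loaded the cart, not the apple; the apple belongs to the slicing event.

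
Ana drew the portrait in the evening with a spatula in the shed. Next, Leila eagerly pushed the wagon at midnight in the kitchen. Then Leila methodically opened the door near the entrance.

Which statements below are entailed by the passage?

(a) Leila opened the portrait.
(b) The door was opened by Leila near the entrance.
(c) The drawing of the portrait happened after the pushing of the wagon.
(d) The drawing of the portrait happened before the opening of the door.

(a) Not entailed — Leila opened the door, not the portrait; the portrait belongs to the drawing event.
(b) Entailed — the original entails any weakening of itself; this just drops 'methodically'.
(c) Not entailed — the narrative places the drawing before the pushing, not after.
(d) Entailed — the narrative places the drawing before the opening.

(b), (d)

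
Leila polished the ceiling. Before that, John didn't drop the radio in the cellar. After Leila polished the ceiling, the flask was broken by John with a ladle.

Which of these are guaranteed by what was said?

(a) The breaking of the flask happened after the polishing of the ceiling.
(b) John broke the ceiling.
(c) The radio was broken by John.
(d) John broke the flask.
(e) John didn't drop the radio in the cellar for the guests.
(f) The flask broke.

(a) Entailed — the narrative places the polishing before the breaking.
(b) Not entailed — John broke the flask, not the ceiling; the ceiling belongs to the polishing event.
(c) Not entailed — John broke the flask, not the radio; the radio belongs to the dropping event.
(d) Entailed — dropping 'with a ladle' leaves a sub-description the original still satisfies.
(e) Entailed — under negation, adding a further restriction is entailed: if no such dropping event occurred, none occurred for the guests either.
(f) Entailed — 'John broke the flask' is causative; it entails the inchoative 'the flask broke'.

(a), (d), (e), (f)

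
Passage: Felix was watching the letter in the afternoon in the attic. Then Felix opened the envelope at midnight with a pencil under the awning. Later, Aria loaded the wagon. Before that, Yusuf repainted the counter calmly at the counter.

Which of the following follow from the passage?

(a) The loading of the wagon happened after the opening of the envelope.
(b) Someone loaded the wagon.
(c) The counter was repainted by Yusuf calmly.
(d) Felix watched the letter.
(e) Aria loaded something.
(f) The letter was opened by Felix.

(a), (b), (c), (d), (e)

(a) Entailed — the narrative places the opening before the loading.
(b) Entailed — this follows by dropping conjuncts from the loading event's description.
(c) Entailed — every conjunct here is already in the original repainting event.
(d) Entailed — 'watch' is an activity; 'was watching' entails that some watching happened, so 'watched' holds.
(e) Entailed — generalizing the patient leaves a sub-description the original still satisfies.
(f) Not entailed — Felix opened the envelope, not the letter; the letter belongs to the watching event.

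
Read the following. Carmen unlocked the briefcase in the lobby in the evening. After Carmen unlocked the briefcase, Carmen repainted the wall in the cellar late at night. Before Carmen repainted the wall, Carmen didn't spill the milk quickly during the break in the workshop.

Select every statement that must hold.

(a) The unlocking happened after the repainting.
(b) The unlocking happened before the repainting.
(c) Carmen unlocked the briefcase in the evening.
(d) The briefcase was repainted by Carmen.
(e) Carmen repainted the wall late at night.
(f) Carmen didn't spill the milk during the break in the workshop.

(a) Not entailed — the narrative places the unlocking before the repainting, not after.
(b) Entailed — the narrative places the unlocking before the repainting.
(c) Entailed — every conjunct here is already in the original unlocking event.
(d) Not entailed — Carmen repainted the wall, not the briefcase; the briefcase belongs to the unlocking event.
(e) Entailed — this follows by dropping conjuncts from the repainting event's description.
(f) Not entailed — dropping 'quickly' under negation is not valid — the original leaves open that Carmen spilled the milk some other way.

(b), (c), (e)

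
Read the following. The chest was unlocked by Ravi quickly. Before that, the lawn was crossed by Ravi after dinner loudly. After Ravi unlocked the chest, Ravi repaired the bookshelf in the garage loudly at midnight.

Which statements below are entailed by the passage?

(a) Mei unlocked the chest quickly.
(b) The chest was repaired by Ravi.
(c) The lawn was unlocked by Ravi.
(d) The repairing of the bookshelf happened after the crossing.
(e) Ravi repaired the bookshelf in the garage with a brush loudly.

(a) Not entailed — the passage has Ravi unlocking the chest, not Mei.
(b) Not entailed — Ravi repaired the bookshelf, not the chest; the chest belongs to the unlocking event.
(c) Not entailed — Ravi unlocked the chest, not the lawn; the lawn belongs to the crossing event.
(d) Entailed — the narrative places the crossing before the repairing.
(e) Not entailed — 'with a brush' adds information not in the original event.

(d)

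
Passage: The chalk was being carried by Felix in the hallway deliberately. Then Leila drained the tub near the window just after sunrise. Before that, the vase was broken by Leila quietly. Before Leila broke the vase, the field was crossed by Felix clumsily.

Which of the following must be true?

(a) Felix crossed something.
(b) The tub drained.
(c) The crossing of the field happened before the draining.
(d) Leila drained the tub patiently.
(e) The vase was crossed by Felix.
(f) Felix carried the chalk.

(a), (b), (c), (f)

(a) Entailed — this follows by dropping conjuncts from the crossing event's description.
(b) Entailed — 'Leila drained the tub' is causative; it entails the inchoative 'the tub drained'.
(c) Entailed — the narrative places the crossing before the draining.
(d) Not entailed — 'patiently' adds information not in the original event.
(e) Not entailed — Felix crossed the field, not the vase; the vase belongs to the breaking event.
(f) Entailed — 'carry' is an activity; 'was carrying' entails that some carrying happened, so 'carried' holds.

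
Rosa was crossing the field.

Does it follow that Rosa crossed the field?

no

'was crossing' is progressive; for an accomplishment like 'cross the field', it doesn't entail completion.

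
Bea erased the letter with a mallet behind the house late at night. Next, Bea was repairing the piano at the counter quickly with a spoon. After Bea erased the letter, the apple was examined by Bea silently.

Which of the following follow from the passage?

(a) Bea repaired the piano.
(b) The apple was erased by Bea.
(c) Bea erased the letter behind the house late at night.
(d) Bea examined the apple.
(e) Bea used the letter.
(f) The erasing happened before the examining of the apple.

(c), (d), (f)

(a) Not entailed — 'was repairing' is progressive on an accomplishment; it does not entail the completed 'repaired'.
(b) Not entailed — Bea erased the letter, not the apple; the apple belongs to the examining event.
(c) Entailed — this follows by dropping conjuncts from the erasing event's description.
(d) Entailed — every conjunct here is already in the original examining event.
(e) Not entailed — the letter is the patient, not an instrument — Bea used a mallet.
(f) Entailed — the narrative places the erasing before the examining.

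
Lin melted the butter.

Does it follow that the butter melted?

'Lin melted the butter' is the causative; it entails the inchoative 'the butter melted'.

yes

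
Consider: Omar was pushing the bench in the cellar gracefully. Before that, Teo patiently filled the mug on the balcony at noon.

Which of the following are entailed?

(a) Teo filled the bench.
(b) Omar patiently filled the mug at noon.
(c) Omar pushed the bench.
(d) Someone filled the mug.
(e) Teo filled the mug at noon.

(c), (d), (e)

(a) Not entailed — Teo filled the mug, not the bench; the bench belongs to the pushing event.
(b) Not entailed — the passage has Teo filling the mug, not Omar.
(c) Entailed — 'push' is an activity; 'was pushing' entails that some pushing happened, so 'pushed' holds.
(d) Entailed — this follows by dropping conjuncts from the filling event's description.
(e) Entailed — this follows by dropping conjuncts from the filling event's description.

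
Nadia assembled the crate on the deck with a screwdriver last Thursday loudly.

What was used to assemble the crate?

'with a screwdriver' marks the instrument of the assembling event.

a screwdriver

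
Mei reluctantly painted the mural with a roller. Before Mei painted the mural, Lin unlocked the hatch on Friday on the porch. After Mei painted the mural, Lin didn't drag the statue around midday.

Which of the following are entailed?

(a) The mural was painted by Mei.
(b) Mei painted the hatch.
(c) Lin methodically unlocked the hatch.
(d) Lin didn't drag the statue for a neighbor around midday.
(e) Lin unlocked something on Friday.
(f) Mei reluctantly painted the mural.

(a) Entailed — this follows by dropping conjuncts from the painting event's description.
(b) Not entailed — Mei painted the mural, not the hatch; the hatch belongs to the unlocking event.
(c) Not entailed — 'methodically' adds information not in the original event.
(d) Entailed — under negation, adding a further restriction is entailed: if no such dragging event occurred, none occurred for a neighbor either.
(e) Entailed — this follows by dropping conjuncts from the unlocking event's description.
(f) Entailed — this follows by dropping conjuncts from the painting event's description.

(a), (d), (e), (f)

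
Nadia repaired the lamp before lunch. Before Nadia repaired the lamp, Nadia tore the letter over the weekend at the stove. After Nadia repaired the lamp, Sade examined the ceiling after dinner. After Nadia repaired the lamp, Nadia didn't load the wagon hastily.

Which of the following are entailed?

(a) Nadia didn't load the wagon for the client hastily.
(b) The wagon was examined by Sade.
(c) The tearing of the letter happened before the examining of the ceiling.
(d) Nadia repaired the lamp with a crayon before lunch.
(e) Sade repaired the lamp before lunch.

(a), (c)

(a) Entailed — under negation, adding a further restriction is entailed: if no such loading event occurred, none occurred for the client either.
(b) Not entailed — Sade examined the ceiling, not the wagon; the wagon belongs to the loading event.
(c) Entailed — the narrative places the tearing before the examining.
(d) Not entailed — 'with a crayon' adds information not in the original event.
(e) Not entailed — the passage has Nadia repairing the lamp, not Sade.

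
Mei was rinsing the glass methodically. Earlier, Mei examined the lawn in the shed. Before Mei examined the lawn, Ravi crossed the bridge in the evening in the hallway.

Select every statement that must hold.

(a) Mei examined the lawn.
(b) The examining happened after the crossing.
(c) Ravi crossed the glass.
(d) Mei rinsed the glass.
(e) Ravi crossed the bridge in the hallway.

(a) Entailed — this follows by dropping conjuncts from the examining event's description.
(b) Entailed — the narrative places the crossing before the examining.
(c) Not entailed — Ravi crossed the bridge, not the glass; the glass belongs to the rinsing event.
(d) Entailed — 'rinse' is an activity; 'was rinsing' entails that some rinsing happened, so 'rinsed' holds.
(e) Entailed — the original entails any weakening of itself; this just drops 'in the evening'.

(a), (b), (d), (e)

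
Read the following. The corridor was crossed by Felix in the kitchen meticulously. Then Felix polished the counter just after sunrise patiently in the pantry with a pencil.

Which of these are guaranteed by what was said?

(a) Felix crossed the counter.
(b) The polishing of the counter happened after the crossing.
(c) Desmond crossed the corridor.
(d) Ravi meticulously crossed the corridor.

(b)

(a) Not entailed — Felix crossed the corridor, not the counter; the counter belongs to the polishing event.
(b) Entailed — the narrative places the crossing before the polishing.
(c) Not entailed — the passage has Felix crossing the corridor, not Desmond.
(d) Not entailed — the passage has Felix crossing the corridor, not Ravi.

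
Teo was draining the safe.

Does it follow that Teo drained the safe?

'was draining' is progressive; for an accomplishment like 'drain the safe', it doesn't entail completion.

no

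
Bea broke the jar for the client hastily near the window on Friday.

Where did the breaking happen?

'near the window' marks the location of the breaking event.

near the window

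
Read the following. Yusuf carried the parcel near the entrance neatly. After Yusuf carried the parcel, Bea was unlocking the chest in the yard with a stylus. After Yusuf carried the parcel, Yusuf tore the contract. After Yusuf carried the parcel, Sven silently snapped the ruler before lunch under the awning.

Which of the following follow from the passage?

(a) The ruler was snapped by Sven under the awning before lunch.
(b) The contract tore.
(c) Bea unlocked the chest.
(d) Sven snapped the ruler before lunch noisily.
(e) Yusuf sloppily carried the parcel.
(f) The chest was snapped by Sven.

(a), (b)

(a) Entailed — every conjunct here is already in the original snapping event.
(b) Entailed — 'Yusuf tore the contract' is causative; it entails the inchoative 'the contract tore'.
(c) Not entailed — 'was unlocking' is progressive on an accomplishment; it does not entail the completed 'unlocked'.
(d) Not entailed — 'noisily' adds a manner not in (and inconsistent with) the original.
(e) Not entailed — 'sloppily' adds a manner not in (and inconsistent with) the original.
(f) Not entailed — Sven snapped the ruler, not the chest; the chest belongs to the unlocking event.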